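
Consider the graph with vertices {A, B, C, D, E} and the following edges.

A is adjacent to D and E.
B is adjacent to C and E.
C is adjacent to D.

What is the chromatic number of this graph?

3

The cycle C-D-A-E-B-C has odd length 5, so it cannot be 2-colored; at least 3 colors are needed.
One proper 3-coloring: A=red, B=red, C=green, D=blue, E=blue. No two adjacent vertices share a color.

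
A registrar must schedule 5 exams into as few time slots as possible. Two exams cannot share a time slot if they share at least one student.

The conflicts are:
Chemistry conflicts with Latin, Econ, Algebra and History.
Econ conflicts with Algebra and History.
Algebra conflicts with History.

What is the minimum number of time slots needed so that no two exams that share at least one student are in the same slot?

4

Chemistry, Econ, Algebra, History all conflict with each other, so at least 4 time slots are needed.
Using 4 time slots: Chemistry=1, Latin=2, Econ=4, Algebra=3, History=2. Each listed conflict is separated.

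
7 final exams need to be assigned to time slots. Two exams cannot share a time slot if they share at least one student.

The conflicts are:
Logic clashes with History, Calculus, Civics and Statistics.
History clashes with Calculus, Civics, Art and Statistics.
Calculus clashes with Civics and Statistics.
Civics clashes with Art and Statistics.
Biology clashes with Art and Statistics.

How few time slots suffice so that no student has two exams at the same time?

5

Logic, History, Calculus, Civics, Statistics pairwise conflict, so at least 5 time slots are needed.
5 time slots suffice: time slot 1 → {Art, Statistics}; time slot 2 → {Civics, Biology}; time slot 3 → {History}; time slot 4 → {Logic}; time slot 5 → {Calculus}. Every pair that conflicts lands in different time slots.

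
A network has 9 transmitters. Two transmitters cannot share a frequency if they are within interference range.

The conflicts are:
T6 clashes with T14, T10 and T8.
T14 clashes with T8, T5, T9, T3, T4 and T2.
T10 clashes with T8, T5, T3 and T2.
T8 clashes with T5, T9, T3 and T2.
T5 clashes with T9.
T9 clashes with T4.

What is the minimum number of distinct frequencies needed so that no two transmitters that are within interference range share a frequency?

4

T14, T8, T5, T9 are mutually in conflict, so at least 4 frequencies are needed.
4 frequencies suffice: frequency 1 → {T8, T4}; frequency 2 → {T14, T10}; frequency 3 → {T6, T5, T3, T2}; frequency 4 → {T9}. Each listed conflict is separated.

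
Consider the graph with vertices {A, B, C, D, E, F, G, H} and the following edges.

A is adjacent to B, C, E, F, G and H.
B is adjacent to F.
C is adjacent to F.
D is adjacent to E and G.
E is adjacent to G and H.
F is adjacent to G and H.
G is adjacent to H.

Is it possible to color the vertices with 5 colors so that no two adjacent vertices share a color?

Yes

The chromatic number is 4. A, E, G, H are pairwise adjacent (a clique of size 4), so at least 4 colors are needed.
4 colors suffice: color red → {A, D}; color blue → {B, C, G}; color green → {E, F}; color yellow → {H}.
Since 5 ≥ 4, a proper 5-coloring certainly exists.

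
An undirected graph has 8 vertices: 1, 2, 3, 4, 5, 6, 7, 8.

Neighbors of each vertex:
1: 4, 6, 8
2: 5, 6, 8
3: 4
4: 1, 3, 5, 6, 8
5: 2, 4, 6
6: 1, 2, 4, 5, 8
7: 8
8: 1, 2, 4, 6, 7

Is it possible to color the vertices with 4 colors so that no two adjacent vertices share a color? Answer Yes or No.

Yes

The chromatic number is 4. 1, 4, 6, 8 form a clique, so at least 4 colors are needed.
4 colors suffice: color red → {3, 5, 8}; color blue → {6, 7}; color green → {2, 4}; color yellow → {1}.
That is already a proper 4-coloring.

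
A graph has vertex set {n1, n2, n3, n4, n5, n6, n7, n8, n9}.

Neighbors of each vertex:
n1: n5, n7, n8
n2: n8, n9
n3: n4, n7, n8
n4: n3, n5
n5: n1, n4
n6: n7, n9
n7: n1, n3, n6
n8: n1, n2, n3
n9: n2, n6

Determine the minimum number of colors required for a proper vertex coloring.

3

The cycle n5-n1-n7-n3-n4-n5 has odd length 5, so it cannot be 2-colored; at least 3 colors are needed.
3 colors suffice: color 1 → {n4, n7, n8, n9}; color 2 → {n1, n2, n3, n6}; color 3 → {n5}. Every edge joins two different colors.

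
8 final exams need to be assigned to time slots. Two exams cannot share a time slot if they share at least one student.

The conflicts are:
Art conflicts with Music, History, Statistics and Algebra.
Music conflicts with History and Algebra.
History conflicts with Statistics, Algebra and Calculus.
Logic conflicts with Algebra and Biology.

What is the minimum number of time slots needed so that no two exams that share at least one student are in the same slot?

4

Art, Music, History, Algebra pairwise conflict, so at least 4 time slots are needed.
4 time slots suffice: Art=3, Music=4, History=1, Statistics=2, Logic=1, Algebra=2, Calculus=2, Biology=2. No two conflicting exams share a time slot.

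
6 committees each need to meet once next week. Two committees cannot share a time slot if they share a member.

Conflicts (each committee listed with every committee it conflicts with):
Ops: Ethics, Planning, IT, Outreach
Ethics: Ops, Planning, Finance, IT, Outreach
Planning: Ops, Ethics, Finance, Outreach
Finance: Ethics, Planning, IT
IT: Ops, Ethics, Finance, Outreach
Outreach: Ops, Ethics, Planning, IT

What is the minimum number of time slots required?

4

Ops, Ethics, IT, Outreach all conflict with each other, so at least 4 time slots are needed.
4 time slots suffice: time slot 1 → {Ethics}; time slot 2 → {Planning, IT}; time slot 3 → {Ops, Finance}; time slot 4 → {Outreach}. No two conflicting committees share a time slot.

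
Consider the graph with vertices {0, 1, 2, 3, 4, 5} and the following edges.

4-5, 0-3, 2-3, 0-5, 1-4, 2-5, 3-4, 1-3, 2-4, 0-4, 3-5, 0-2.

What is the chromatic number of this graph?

5

0, 2, 3, 4, 5 are pairwise adjacent (a clique of size 5), so at least 5 colors are needed.
5 colors suffice: color a → {4}; color b → {3}; color c → {0, 1}; color d → {2}; color e → {5}. No two adjacent vertices share a color.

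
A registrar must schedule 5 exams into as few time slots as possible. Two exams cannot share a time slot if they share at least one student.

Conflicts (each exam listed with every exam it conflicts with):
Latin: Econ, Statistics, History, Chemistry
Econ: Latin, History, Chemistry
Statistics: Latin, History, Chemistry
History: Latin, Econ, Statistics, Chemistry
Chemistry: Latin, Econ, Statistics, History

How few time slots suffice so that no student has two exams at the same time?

Latin, Econ, History, Chemistry pairwise conflict, so at least 4 time slots are needed.
4 time slots suffice: time slot 1 → {History}; time slot 2 → {Chemistry}; time slot 3 → {Latin}; time slot 4 → {Econ, Statistics}. Every pair that conflicts lands in different time slots.

4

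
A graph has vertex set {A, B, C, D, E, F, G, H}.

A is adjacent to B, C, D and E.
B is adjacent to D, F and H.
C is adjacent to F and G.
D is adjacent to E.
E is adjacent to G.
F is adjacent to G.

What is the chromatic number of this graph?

C, F, G are mutually adjacent, so at least 3 colors are needed.
One proper 3-coloring: A=red, B=blue, C=blue, D=green, E=blue, F=green, G=red, H=red. No two adjacent vertices share a color.

3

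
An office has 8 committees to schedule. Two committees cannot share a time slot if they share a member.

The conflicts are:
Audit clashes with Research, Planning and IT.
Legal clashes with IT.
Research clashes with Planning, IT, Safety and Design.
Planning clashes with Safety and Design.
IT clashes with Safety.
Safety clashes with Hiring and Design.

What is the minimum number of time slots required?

Research, Planning, Safety, Design are mutually in conflict, so at least 4 time slots are needed.
4 time slots suffice: time slot 1 → {Audit, Legal, Safety}; time slot 2 → {Research, Hiring}; time slot 3 → {Planning, IT}; time slot 4 → {Design}. No two conflicting committees share a time slot.

4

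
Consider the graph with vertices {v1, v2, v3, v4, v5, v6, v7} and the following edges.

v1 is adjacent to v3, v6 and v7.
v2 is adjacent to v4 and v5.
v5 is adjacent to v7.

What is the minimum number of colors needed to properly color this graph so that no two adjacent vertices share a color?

v2 and v4 are adjacent, so at least 2 colors are needed.
One proper 2-coloring: v1=1, v2=2, v3=2, v4=1, v5=1, v6=2, v7=2. No two adjacent vertices share a color.

2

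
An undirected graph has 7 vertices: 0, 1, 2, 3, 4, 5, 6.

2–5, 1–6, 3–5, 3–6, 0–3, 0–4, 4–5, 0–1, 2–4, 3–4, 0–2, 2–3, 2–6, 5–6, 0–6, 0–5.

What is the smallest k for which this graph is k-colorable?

5

0, 2, 3, 4, 5 are pairwise adjacent (a clique of size 5), so at least 5 colors are needed.
A valid assignment using 5 colors: 0=a, 1=b, 2=e, 3=c, 4=d, 5=b, 6=d. Every edge joins two different colors.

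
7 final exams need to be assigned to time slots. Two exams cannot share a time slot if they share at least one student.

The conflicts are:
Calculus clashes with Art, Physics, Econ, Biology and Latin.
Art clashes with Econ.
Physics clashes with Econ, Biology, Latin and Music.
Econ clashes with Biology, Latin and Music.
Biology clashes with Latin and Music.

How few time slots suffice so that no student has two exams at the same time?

5

Calculus, Physics, Econ, Biology, Latin are mutually in conflict, so at least 5 time slots are needed.
5 time slots suffice: time slot 1 → {Econ}; time slot 2 → {Art, Biology}; time slot 3 → {Calculus, Music}; time slot 4 → {Physics}; time slot 5 → {Latin}. Each listed conflict is separated.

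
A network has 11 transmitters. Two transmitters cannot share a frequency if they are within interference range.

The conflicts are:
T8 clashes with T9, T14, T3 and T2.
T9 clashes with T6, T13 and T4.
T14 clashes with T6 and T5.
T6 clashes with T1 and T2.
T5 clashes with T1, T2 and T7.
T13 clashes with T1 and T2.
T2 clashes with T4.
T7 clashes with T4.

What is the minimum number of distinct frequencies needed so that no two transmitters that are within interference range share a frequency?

T8 and T14 conflict, so at least 2 frequencies are needed.
A valid assignment using 2 frequencies: T8=2, T9=1, T14=1, T6=2, T5=2, T13=2, T1=1, T3=1, T2=1, T7=1, T4=2. No two conflicting transmitters share a frequency.

2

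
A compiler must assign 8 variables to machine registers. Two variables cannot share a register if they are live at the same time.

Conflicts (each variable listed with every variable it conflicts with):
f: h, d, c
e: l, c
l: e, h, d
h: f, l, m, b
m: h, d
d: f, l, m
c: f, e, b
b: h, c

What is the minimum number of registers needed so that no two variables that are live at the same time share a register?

3

The cycle b-h-l-e-c-b has odd length 5, so it cannot be 2-colored; at least 3 registers are needed.
3 registers suffice: register 1 → {h, d, c}; register 2 → {f, l, m, b}; register 3 → {e}. Every pair that conflicts lands in different registers.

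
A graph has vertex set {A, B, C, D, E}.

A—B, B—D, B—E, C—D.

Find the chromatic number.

C and D are adjacent, so at least 2 colors are needed.
2 colors suffice: color red → {B, C}; color blue → {A, D, E}. Every edge joins two different colors.

2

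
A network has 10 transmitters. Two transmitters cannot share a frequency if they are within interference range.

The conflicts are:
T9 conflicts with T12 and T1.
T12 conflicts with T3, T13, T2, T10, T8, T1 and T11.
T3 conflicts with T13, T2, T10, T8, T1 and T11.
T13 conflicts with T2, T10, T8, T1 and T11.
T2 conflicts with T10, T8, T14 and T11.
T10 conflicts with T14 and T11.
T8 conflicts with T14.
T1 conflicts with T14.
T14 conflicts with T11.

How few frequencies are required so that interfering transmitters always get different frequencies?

6

T12, T3, T13, T2, T10, T11 are mutually in conflict, so at least 6 frequencies are needed.
6 frequencies suffice: frequency 1 → {T12, T14}; frequency 2 → {T2, T1}; frequency 3 → {T9, T3}; frequency 4 → {T13}; frequency 5 → {T10, T8}; frequency 6 → {T11}. Every pair that conflicts lands in different frequencies.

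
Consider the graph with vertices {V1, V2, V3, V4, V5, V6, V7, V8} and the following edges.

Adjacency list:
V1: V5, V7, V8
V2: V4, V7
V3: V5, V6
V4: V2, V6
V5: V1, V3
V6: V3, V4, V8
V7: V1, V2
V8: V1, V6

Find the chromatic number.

3

The cycle V6-V3-V5-V1-V8-V6 has odd length 5, so it cannot be 2-colored; at least 3 colors are needed.
3 colors suffice: color R → {V1, V2, V6}; color B → {V4, V5, V7, V8}; color G → {V3}. No two adjacent vertices share a color.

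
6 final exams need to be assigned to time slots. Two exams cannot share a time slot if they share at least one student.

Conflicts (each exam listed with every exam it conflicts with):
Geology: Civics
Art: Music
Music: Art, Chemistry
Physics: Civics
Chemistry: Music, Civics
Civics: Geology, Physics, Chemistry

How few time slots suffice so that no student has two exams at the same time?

2

Art and Music conflict, so at least 2 time slots are needed.
2 time slots suffice: time slot 1 → {Music, Civics}; time slot 2 → {Geology, Art, Physics, Chemistry}. No two conflicting exams share a time slot.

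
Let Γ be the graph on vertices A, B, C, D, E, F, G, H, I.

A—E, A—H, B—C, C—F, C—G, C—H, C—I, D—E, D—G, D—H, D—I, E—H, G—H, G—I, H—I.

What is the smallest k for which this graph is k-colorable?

4

D, G, H, I are pairwise adjacent (a clique of size 4), so at least 4 colors are needed.
4 colors suffice: color red → {B, F, H}; color blue → {A, C, D}; color green → {E, G}; color yellow → {I}. No two adjacent vertices share a color.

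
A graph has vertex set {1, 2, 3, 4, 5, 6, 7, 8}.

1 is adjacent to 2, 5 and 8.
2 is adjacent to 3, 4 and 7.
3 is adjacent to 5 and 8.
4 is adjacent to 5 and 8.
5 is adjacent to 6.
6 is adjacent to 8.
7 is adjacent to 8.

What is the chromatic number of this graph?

2

2 and 3 are adjacent, so at least 2 colors are needed.
2 colors suffice: color red → {2, 5, 8}; color blue → {1, 3, 4, 6, 7}. Each edge has distinct colors on its endpoints.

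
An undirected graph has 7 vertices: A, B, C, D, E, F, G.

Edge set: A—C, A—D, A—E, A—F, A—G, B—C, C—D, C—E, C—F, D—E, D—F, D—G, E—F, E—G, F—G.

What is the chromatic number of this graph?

A, D, E, F, G form a clique, so at least 5 colors are needed.
5 colors suffice: color red → {B, E}; color blue → {C, G}; color green → {D}; color yellow → {A}; color purple → {F}. No two adjacent vertices share a color.

5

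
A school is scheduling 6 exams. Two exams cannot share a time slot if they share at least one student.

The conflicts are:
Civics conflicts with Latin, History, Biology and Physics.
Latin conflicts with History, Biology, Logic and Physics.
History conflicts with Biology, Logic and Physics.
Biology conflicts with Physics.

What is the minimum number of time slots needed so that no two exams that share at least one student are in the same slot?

5

Civics, Latin, History, Biology, Physics all conflict with each other, so at least 5 time slots are needed.
5 time slots suffice: time slot 1 → {Latin}; time slot 2 → {History}; time slot 3 → {Biology, Logic}; time slot 4 → {Physics}; time slot 5 → {Civics}. No two conflicting exams share a time slot.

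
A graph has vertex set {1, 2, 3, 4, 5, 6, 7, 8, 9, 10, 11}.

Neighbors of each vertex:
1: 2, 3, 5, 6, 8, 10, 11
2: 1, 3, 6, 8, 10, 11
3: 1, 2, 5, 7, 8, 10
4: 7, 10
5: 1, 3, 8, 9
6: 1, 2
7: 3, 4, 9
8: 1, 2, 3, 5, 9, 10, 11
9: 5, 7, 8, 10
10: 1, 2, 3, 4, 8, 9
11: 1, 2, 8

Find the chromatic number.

5

1, 2, 3, 8, 10 are pairwise adjacent (a clique of size 5), so at least 5 colors are needed.
5 colors suffice: color red → {1, 4, 9}; color blue → {6, 7, 8}; color green → {2, 5}; color yellow → {3, 11}; color purple → {10}. Every edge joins two different colors.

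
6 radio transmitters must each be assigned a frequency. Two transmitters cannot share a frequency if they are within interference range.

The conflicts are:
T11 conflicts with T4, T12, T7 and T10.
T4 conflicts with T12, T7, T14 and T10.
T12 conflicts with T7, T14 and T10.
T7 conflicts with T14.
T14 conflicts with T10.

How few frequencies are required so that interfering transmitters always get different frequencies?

4

T4, T12, T7, T14 are mutually in conflict, so at least 4 frequencies are needed.
4 frequencies suffice: T11=4, T4=2, T12=1, T7=3, T14=4, T10=3. No two conflicting transmitters share a frequency.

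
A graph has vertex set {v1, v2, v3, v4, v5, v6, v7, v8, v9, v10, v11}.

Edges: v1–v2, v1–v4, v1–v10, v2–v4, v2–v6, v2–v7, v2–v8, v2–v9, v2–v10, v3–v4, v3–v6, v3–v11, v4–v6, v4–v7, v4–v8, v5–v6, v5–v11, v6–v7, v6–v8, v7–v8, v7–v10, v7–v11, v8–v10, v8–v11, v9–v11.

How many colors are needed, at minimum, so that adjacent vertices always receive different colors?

v2, v4, v6, v7, v8 are mutually adjacent (a clique of size 5), so at least 5 colors are needed.
One proper 5-coloring: v1=3, v2=1, v3=3, v4=5, v5=3, v6=2, v7=4, v8=3, v9=2, v10=2, v11=1. Each edge has distinct colors on its endpoints.

5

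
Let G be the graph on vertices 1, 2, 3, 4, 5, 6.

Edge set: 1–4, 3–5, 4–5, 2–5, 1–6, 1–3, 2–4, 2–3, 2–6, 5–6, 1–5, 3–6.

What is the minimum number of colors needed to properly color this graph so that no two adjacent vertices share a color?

1, 3, 5, 6 are mutually adjacent (a clique of size 4), so at least 4 colors are needed.
A valid assignment using 4 colors: 1=blue, 2=blue, 3=green, 4=green, 5=red, 6=yellow. Every edge joins two different colors.

4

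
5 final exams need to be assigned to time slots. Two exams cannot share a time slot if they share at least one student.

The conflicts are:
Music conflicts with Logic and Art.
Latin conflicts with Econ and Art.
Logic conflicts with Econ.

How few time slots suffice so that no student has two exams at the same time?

The cycle Latin-Art-Music-Logic-Econ-Latin has odd length 5, so it cannot be 2-colored; at least 3 time slots are needed.
3 time slots suffice: time slot 1 → {Music, Latin}; time slot 2 → {Logic, Art}; time slot 3 → {Econ}. Every pair that conflicts lands in different time slots.

3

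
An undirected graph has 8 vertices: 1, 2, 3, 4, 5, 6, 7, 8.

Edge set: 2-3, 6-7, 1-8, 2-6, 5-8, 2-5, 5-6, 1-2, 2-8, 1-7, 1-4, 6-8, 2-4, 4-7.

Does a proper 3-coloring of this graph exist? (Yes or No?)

No

2, 5, 6, 8 are mutually adjacent (a clique of size 4), so at least 4 colors are needed.
So 3 colors are not enough.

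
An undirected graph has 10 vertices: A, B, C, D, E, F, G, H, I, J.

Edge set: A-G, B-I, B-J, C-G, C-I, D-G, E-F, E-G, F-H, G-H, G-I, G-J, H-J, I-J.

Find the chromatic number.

C, G, I are pairwise adjacent, so at least 3 colors are needed.
3 colors suffice: color red → {B, F, G}; color blue → {A, C, D, E, J}; color green → {H, I}. Every edge joins two different colors.

3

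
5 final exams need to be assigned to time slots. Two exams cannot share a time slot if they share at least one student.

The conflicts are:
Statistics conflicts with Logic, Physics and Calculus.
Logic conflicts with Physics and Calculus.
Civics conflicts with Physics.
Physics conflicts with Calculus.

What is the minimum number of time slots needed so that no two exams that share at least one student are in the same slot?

4

Statistics, Logic, Physics, Calculus pairwise conflict, so at least 4 time slots are needed.
4 time slots suffice: time slot 1 → {Physics}; time slot 2 → {Civics, Calculus}; time slot 3 → {Logic}; time slot 4 → {Statistics}. Each listed conflict is separated.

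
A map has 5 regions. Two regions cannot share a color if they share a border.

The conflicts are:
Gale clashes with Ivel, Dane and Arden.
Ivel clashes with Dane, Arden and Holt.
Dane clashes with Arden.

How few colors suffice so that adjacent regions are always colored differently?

Gale, Ivel, Dane, Arden are mutually in conflict, so at least 4 colors are needed.
4 colors suffice: color 1 → {Ivel}; color 2 → {Arden, Holt}; color 3 → {Dane}; color 4 → {Gale}. Every pair that conflicts lands in different colors.

4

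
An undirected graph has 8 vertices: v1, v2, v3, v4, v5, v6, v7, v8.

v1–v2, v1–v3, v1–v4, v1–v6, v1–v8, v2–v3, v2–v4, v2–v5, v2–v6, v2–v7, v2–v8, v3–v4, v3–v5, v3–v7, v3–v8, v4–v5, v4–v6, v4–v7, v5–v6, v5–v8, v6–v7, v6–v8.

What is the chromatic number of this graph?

4

v1, v2, v6, v8 are pairwise adjacent (a clique of size 4), so at least 4 colors are needed.
One proper 4-coloring: v1=4, v2=1, v3=3, v4=2, v5=4, v6=3, v7=4, v8=2. Each edge has distinct colors on its endpoints.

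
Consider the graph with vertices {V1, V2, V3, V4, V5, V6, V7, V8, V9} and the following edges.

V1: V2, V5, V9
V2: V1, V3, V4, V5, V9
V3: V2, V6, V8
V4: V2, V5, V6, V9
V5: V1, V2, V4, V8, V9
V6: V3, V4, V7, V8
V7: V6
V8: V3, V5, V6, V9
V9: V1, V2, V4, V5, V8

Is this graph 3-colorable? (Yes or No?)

V1, V2, V5, V9 are pairwise adjacent (a clique of size 4), so at least 4 colors are needed.
So 3 colors are not enough.

No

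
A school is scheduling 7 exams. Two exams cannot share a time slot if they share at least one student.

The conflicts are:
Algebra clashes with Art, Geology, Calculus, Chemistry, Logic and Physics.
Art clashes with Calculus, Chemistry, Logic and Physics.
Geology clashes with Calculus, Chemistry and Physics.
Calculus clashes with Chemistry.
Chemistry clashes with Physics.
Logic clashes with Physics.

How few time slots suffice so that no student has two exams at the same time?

Algebra, Art, Calculus, Chemistry are mutually in conflict, so at least 4 time slots are needed.
4 time slots suffice: time slot 1 → {Algebra}; time slot 2 → {Art, Geology}; time slot 3 → {Calculus, Physics}; time slot 4 → {Chemistry, Logic}. No two conflicting exams share a time slot.

4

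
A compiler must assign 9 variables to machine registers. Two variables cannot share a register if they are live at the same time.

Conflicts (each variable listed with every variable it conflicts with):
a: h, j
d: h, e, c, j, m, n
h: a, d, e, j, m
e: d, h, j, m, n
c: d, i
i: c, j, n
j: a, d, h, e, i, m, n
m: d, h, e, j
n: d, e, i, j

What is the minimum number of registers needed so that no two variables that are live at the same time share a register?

d, h, e, j, m pairwise conflict, so at least 5 registers are needed.
5 registers suffice: register 1 → {c, j}; register 2 → {a, d, i}; register 3 → {h, n}; register 4 → {e}; register 5 → {m}. No two conflicting variables share a register.

5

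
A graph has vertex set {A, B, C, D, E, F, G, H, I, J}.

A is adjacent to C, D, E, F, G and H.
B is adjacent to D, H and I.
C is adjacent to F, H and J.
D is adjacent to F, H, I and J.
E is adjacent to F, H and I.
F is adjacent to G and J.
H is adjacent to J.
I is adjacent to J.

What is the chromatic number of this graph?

3

A, D, H are mutually adjacent, so at least 3 colors are needed.
One proper 3-coloring: A=blue, B=blue, C=red, D=red, E=red, F=green, G=red, H=green, I=green, J=blue. Every edge joins two different colors.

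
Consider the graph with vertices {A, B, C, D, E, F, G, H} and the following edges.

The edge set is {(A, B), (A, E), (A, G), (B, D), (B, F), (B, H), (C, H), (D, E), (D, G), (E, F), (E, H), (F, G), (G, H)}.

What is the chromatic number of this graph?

D and E are adjacent, so at least 2 colors are needed.
A valid assignment using 2 colors: A=blue, B=red, C=red, D=blue, E=red, F=blue, G=red, H=blue. Each edge has distinct colors on its endpoints.

2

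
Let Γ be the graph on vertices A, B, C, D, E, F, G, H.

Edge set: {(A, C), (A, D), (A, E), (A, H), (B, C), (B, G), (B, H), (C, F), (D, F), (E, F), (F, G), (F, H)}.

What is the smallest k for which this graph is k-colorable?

2

F and G are adjacent, so at least 2 colors are needed.
2 colors suffice: color 1 → {A, B, F}; color 2 → {C, D, E, G, H}. Every edge joins two different colors.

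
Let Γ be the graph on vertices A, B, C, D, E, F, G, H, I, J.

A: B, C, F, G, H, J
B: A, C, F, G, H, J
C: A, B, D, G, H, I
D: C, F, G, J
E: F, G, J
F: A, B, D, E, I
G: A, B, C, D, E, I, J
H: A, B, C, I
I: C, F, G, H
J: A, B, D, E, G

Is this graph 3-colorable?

No

A, B, G, J form a clique, so at least 4 colors are needed.
So 3 colors are not enough.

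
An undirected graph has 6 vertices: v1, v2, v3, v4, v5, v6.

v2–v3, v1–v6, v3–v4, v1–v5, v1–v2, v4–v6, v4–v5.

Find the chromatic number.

3

The cycle v4-v5-v1-v2-v3-v4 has odd length 5, so it cannot be 2-colored; at least 3 colors are needed.
3 colors suffice: v1=1, v2=2, v3=3, v4=1, v5=2, v6=2. Every edge joins two different colors.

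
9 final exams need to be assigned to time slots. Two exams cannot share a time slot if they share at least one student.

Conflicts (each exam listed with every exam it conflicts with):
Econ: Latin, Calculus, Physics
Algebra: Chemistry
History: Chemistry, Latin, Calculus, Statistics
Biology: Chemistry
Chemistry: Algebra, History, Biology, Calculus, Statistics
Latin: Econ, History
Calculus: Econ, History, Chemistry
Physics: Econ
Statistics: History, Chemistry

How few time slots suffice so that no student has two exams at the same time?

History, Chemistry, Statistics all conflict with each other, so at least 3 time slots are needed.
3 time slots suffice: time slot 1 → {Econ, Chemistry}; time slot 2 → {Algebra, History, Biology, Physics}; time slot 3 → {Latin, Calculus, Statistics}. Each listed conflict is separated.

3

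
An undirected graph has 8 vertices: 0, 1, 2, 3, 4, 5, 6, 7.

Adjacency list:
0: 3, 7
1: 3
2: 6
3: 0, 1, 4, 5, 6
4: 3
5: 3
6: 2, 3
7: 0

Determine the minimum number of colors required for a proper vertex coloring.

3 and 5 are adjacent, so at least 2 colors are needed.
2 colors suffice: color a → {2, 3, 7}; color b → {0, 1, 4, 5, 6}. Every edge joins two different colors.

2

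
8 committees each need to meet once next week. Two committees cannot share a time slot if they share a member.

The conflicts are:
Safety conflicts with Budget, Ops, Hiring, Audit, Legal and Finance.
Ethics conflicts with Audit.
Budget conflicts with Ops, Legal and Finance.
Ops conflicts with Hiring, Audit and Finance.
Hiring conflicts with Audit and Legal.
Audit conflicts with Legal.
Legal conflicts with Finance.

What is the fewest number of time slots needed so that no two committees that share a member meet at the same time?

4

Safety, Ops, Hiring, Audit all conflict with each other, so at least 4 time slots are needed.
4 time slots suffice: time slot 1 → {Safety, Ethics}; time slot 2 → {Ops, Legal}; time slot 3 → {Audit, Finance}; time slot 4 → {Budget, Hiring}. No two conflicting committees share a time slot.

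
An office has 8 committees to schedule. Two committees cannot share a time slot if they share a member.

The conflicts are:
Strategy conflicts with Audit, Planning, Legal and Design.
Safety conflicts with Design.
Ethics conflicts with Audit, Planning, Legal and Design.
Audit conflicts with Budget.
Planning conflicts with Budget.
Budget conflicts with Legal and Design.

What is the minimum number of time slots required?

Budget and Legal conflict, so at least 2 time slots are needed.
2 time slots suffice: Strategy=1, Safety=1, Ethics=1, Audit=2, Planning=2, Budget=1, Legal=2, Design=2. Every pair that conflicts lands in different time slots.

2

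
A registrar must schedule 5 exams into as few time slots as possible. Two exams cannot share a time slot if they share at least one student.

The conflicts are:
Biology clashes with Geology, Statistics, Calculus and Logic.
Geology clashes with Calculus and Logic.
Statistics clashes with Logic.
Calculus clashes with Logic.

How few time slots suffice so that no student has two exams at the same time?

4

Biology, Geology, Calculus, Logic are mutually in conflict, so at least 4 time slots are needed.
A valid assignment using 4 time slots: Biology=1, Geology=3, Statistics=3, Calculus=4, Logic=2. No two conflicting exams share a time slot.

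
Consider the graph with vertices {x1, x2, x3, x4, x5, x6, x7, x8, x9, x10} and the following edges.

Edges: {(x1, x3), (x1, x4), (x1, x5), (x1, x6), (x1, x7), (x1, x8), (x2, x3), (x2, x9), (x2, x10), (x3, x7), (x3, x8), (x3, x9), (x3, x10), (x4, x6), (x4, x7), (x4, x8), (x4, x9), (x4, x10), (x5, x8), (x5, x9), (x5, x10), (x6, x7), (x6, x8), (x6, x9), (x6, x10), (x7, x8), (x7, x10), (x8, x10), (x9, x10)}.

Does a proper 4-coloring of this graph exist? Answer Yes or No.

x4, x6, x7, x8, x10 are pairwise adjacent (a clique of size 5), so at least 5 colors are needed.
So 4 colors are not enough.

No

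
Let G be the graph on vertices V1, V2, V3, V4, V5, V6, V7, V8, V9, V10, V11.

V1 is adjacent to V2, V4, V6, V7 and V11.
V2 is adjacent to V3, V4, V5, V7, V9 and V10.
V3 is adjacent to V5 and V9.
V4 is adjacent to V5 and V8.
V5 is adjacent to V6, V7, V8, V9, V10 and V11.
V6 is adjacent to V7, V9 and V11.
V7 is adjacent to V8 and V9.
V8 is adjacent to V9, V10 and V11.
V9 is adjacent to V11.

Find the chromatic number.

4

V5, V8, V9, V11 form a clique, so at least 4 colors are needed.
4 colors suffice: V1=red, V2=blue, V3=yellow, V4=green, V5=red, V6=blue, V7=yellow, V8=blue, V9=green, V10=green, V11=yellow. No two adjacent vertices share a color.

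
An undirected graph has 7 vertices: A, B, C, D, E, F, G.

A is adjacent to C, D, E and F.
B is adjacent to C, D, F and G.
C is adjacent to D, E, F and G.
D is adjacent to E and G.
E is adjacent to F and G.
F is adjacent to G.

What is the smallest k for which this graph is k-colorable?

4

A, C, D, E are pairwise adjacent (a clique of size 4), so at least 4 colors are needed.
4 colors suffice: color 1 → {C}; color 2 → {D, F}; color 3 → {A, G}; color 4 → {B, E}. Each edge has distinct colors on its endpoints.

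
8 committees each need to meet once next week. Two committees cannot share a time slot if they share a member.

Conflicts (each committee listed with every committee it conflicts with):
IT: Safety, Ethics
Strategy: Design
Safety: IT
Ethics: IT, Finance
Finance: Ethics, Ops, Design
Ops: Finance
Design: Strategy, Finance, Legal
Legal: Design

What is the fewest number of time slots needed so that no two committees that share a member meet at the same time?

Ethics and Finance conflict, so at least 2 time slots are needed.
Using 2 time slots: IT=1, Strategy=1, Safety=2, Ethics=2, Finance=1, Ops=2, Design=2, Legal=1. No two conflicting committees share a time slot.

2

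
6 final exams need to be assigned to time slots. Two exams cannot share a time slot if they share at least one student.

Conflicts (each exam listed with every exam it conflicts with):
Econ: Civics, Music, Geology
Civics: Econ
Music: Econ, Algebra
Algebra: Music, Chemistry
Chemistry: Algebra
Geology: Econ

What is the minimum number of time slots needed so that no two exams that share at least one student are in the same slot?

2

Music and Algebra conflict, so at least 2 time slots are needed.
Using 2 time slots: Econ=1, Civics=2, Music=2, Algebra=1, Chemistry=2, Geology=2. No two conflicting exams share a time slot.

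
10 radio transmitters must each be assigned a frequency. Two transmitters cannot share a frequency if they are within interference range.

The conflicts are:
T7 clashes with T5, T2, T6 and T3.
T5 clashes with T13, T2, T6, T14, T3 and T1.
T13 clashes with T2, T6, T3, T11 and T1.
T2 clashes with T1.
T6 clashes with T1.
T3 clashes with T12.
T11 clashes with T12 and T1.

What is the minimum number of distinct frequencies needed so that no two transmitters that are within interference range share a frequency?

4

T5, T13, T2, T1 are mutually in conflict, so at least 4 frequencies are needed.
Using 4 frequencies: T7=2, T5=1, T13=2, T2=4, T6=4, T14=2, T3=3, T11=1, T12=2, T1=3. Each listed conflict is separated.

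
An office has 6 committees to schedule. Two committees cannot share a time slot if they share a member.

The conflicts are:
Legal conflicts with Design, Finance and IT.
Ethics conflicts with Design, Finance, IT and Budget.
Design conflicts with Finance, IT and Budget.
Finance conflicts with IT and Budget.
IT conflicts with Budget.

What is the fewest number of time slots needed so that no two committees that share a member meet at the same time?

Ethics, Design, Finance, IT, Budget all conflict with each other, so at least 5 time slots are needed.
5 time slots suffice: time slot 1 → {IT}; time slot 2 → {Finance}; time slot 3 → {Design}; time slot 4 → {Legal, Budget}; time slot 5 → {Ethics}. Every pair that conflicts lands in different time slots.

5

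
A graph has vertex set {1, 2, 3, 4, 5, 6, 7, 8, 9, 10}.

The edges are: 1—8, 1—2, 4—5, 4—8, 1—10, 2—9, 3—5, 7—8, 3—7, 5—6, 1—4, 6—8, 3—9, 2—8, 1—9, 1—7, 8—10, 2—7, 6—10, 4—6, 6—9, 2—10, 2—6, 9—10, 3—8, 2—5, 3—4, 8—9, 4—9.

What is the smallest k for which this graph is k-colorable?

5

2, 6, 8, 9, 10 are mutually adjacent (a clique of size 5), so at least 5 colors are needed.
5 colors suffice: 1=d, 2=b, 3=d, 4=b, 5=a, 6=d, 7=c, 8=a, 9=c, 10=e. No two adjacent vertices share a color.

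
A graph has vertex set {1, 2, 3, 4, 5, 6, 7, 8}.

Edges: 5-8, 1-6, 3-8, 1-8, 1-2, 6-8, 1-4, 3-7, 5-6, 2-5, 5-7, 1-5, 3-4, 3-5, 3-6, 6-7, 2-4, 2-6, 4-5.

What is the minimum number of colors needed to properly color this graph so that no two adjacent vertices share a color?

4

3, 5, 6, 7 are pairwise adjacent (a clique of size 4), so at least 4 colors are needed.
4 colors suffice: 1=green, 2=yellow, 3=green, 4=blue, 5=red, 6=blue, 7=yellow, 8=yellow. Every edge joins two different colors.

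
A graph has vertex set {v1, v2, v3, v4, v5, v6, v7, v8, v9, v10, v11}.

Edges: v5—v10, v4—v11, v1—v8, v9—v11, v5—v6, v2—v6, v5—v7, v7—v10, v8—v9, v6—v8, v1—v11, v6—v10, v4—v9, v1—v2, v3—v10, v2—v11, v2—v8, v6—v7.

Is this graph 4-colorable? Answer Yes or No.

Yes

The chromatic number is 4. v5, v6, v7, v10 are pairwise adjacent (a clique of size 4), so at least 4 colors are needed.
4 colors suffice: color red → {v3, v6, v11}; color blue → {v2, v9, v10}; color green → {v4, v5, v8}; color yellow → {v1, v7}.
That is already a proper 4-coloring.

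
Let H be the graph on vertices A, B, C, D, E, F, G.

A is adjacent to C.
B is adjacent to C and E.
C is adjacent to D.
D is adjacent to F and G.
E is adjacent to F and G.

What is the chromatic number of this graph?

The cycle E-B-C-D-F-E has odd length 5, so it cannot be 2-colored; at least 3 colors are needed.
3 colors suffice: color 1 → {C, E}; color 2 → {A, B, D}; color 3 → {F, G}. Each edge has distinct colors on its endpoints.

3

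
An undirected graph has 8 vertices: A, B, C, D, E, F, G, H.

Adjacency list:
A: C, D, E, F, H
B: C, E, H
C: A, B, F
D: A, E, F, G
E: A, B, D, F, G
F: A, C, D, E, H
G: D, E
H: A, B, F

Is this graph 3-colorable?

No

A, D, E, F are mutually adjacent (a clique of size 4), so at least 4 colors are needed.
So 3 colors are not enough.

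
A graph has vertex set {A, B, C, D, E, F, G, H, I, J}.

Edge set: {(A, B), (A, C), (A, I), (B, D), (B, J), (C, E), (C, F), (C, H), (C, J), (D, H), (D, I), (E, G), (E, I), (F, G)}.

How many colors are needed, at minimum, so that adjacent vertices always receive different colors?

The cycle I-E-C-H-D-I has odd length 5, so it cannot be 2-colored; at least 3 colors are needed.
One proper 3-coloring: A=2, B=1, C=1, D=2, E=2, F=2, G=1, H=3, I=1, J=2. No two adjacent vertices share a color.

3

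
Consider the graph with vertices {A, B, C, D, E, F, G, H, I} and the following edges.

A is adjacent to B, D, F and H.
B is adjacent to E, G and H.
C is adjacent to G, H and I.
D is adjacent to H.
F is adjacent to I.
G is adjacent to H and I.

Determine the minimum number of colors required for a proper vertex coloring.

3

A, B, H are mutually adjacent, so at least 3 colors are needed.
3 colors suffice: color 1 → {E, H, I}; color 2 → {B, C, D, F}; color 3 → {A, G}. Every edge joins two different colors.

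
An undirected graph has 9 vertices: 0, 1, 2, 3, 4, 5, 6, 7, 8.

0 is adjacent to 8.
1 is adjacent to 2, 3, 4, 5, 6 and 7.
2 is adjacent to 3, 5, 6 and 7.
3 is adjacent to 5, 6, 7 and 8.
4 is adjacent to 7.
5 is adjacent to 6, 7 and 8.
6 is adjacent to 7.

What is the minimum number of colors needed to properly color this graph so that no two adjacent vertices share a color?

1, 2, 3, 5, 6, 7 are mutually adjacent (a clique of size 6), so at least 6 colors are needed.
6 colors suffice: color red → {1, 8}; color blue → {0, 7}; color green → {3, 4}; color yellow → {5}; color purple → {6}; color orange → {2}. Each edge has distinct colors on its endpoints.

6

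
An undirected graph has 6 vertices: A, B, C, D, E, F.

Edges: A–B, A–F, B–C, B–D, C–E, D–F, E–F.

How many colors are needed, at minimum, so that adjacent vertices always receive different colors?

3

The cycle D-B-C-E-F-D has odd length 5, so it cannot be 2-colored; at least 3 colors are needed.
3 colors suffice: color red → {B, F}; color blue → {A, C, D}; color green → {E}. No two adjacent vertices share a color.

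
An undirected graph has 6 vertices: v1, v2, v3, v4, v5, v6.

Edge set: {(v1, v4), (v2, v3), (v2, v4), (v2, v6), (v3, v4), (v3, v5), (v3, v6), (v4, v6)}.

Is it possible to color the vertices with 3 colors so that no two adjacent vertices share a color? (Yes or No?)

v2, v3, v4, v6 form a clique, so at least 4 colors are needed.
So 3 colors are not enough.

No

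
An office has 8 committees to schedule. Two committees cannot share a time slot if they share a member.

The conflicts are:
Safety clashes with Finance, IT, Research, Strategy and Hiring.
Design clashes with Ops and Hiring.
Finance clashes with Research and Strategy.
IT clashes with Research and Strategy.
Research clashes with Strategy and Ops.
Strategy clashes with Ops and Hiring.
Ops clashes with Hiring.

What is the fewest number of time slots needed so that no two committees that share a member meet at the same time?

4

Safety, IT, Research, Strategy are mutually in conflict, so at least 4 time slots are needed.
A valid assignment using 4 time slots: Safety=2, Design=1, Finance=4, IT=4, Research=3, Strategy=1, Ops=2, Hiring=3. Each listed conflict is separated.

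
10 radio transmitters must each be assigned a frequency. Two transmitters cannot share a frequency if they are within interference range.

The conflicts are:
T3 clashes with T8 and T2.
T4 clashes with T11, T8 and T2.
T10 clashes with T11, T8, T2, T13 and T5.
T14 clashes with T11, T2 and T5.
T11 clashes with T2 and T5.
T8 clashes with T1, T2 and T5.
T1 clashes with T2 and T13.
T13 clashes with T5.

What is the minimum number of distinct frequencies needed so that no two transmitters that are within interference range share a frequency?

T14, T11, T5 pairwise conflict, so at least 3 frequencies are needed.
Using 3 frequencies: T3=3, T4=3, T10=3, T14=3, T11=2, T8=2, T1=3, T2=1, T13=2, T5=1. Each listed conflict is separated.

3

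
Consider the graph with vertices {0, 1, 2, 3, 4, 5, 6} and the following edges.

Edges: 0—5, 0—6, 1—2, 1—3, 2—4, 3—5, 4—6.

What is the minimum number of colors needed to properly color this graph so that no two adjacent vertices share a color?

The cycle 0-6-4-2-1-3-5-0 has odd length 7, so it cannot be 2-colored; at least 3 colors are needed.
A valid assignment using 3 colors: 0=blue, 1=green, 2=red, 3=blue, 4=blue, 5=red, 6=red. No two adjacent vertices share a color.

3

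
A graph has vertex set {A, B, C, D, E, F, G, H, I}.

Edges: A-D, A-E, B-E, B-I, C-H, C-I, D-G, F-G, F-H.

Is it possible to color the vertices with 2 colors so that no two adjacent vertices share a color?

No

The cycle E-B-I-C-H-F-G-D-A-E has odd length 9, so it cannot be 2-colored; at least 3 colors are needed.
So 2 colors are not enough.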